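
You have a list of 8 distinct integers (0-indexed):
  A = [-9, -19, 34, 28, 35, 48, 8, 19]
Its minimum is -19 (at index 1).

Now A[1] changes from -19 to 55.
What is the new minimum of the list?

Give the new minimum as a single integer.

Answer: -9

Derivation:
Old min = -19 (at index 1)
Change: A[1] -19 -> 55
Changed element WAS the min. Need to check: is 55 still <= all others?
  Min of remaining elements: -9
  New min = min(55, -9) = -9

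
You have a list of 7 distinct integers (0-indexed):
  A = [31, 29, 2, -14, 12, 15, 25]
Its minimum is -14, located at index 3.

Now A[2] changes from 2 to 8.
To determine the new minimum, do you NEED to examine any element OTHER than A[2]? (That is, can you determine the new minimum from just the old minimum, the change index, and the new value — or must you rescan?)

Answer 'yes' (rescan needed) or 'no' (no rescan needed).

Answer: no

Derivation:
Old min = -14 at index 3
Change at index 2: 2 -> 8
Index 2 was NOT the min. New min = min(-14, 8). No rescan of other elements needed.
Needs rescan: no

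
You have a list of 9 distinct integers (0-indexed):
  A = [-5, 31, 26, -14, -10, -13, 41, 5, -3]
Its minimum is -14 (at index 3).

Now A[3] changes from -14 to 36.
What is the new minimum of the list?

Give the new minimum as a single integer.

Old min = -14 (at index 3)
Change: A[3] -14 -> 36
Changed element WAS the min. Need to check: is 36 still <= all others?
  Min of remaining elements: -13
  New min = min(36, -13) = -13

Answer: -13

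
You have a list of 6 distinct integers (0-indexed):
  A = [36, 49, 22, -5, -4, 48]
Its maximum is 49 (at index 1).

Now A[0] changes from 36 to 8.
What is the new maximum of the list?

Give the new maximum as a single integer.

Answer: 49

Derivation:
Old max = 49 (at index 1)
Change: A[0] 36 -> 8
Changed element was NOT the old max.
  New max = max(old_max, new_val) = max(49, 8) = 49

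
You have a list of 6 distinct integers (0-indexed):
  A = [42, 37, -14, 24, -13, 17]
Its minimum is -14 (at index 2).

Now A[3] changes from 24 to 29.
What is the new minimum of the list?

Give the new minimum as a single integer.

Old min = -14 (at index 2)
Change: A[3] 24 -> 29
Changed element was NOT the old min.
  New min = min(old_min, new_val) = min(-14, 29) = -14

Answer: -14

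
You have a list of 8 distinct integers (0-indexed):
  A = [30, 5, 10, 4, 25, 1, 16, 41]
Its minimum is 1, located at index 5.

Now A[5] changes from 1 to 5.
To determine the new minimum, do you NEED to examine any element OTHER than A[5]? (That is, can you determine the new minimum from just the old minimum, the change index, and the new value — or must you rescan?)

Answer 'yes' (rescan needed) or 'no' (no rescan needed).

Old min = 1 at index 5
Change at index 5: 1 -> 5
Index 5 WAS the min and new value 5 > old min 1. Must rescan other elements to find the new min.
Needs rescan: yes

Answer: yes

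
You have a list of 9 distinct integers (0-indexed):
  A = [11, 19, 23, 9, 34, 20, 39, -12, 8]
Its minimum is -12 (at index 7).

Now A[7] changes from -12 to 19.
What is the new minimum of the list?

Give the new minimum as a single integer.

Old min = -12 (at index 7)
Change: A[7] -12 -> 19
Changed element WAS the min. Need to check: is 19 still <= all others?
  Min of remaining elements: 8
  New min = min(19, 8) = 8

Answer: 8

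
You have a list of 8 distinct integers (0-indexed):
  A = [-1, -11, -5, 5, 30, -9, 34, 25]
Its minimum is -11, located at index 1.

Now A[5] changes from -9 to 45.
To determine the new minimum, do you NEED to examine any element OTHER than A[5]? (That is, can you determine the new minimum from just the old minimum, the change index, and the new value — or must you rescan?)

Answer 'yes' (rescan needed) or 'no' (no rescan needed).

Answer: no

Derivation:
Old min = -11 at index 1
Change at index 5: -9 -> 45
Index 5 was NOT the min. New min = min(-11, 45). No rescan of other elements needed.
Needs rescan: no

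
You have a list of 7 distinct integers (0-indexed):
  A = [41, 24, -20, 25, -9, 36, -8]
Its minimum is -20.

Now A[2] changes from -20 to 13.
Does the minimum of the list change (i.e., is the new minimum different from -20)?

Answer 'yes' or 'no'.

Answer: yes

Derivation:
Old min = -20
Change: A[2] -20 -> 13
Changed element was the min; new min must be rechecked.
New min = -9; changed? yes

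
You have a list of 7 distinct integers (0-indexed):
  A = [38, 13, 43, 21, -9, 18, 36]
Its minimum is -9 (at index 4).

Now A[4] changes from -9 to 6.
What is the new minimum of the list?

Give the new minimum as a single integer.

Old min = -9 (at index 4)
Change: A[4] -9 -> 6
Changed element WAS the min. Need to check: is 6 still <= all others?
  Min of remaining elements: 13
  New min = min(6, 13) = 6

Answer: 6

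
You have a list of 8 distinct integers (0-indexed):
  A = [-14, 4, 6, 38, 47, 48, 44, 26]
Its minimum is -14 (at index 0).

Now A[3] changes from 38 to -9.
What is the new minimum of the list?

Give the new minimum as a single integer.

Old min = -14 (at index 0)
Change: A[3] 38 -> -9
Changed element was NOT the old min.
  New min = min(old_min, new_val) = min(-14, -9) = -14

Answer: -14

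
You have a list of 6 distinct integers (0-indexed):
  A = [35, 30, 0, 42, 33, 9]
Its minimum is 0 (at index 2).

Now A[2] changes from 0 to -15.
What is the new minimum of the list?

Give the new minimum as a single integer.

Answer: -15

Derivation:
Old min = 0 (at index 2)
Change: A[2] 0 -> -15
Changed element WAS the min. Need to check: is -15 still <= all others?
  Min of remaining elements: 9
  New min = min(-15, 9) = -15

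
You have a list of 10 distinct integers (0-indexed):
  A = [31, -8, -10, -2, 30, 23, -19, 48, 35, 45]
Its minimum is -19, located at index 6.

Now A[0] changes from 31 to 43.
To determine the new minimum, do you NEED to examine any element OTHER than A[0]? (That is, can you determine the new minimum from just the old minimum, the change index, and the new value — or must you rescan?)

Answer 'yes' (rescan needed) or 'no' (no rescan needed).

Answer: no

Derivation:
Old min = -19 at index 6
Change at index 0: 31 -> 43
Index 0 was NOT the min. New min = min(-19, 43). No rescan of other elements needed.
Needs rescan: no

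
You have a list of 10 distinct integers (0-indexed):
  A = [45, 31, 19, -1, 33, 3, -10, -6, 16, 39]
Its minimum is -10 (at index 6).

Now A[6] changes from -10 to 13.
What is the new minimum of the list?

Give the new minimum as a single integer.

Answer: -6

Derivation:
Old min = -10 (at index 6)
Change: A[6] -10 -> 13
Changed element WAS the min. Need to check: is 13 still <= all others?
  Min of remaining elements: -6
  New min = min(13, -6) = -6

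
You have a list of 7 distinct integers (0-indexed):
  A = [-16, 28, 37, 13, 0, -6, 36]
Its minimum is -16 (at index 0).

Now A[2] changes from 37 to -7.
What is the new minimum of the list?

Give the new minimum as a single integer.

Answer: -16

Derivation:
Old min = -16 (at index 0)
Change: A[2] 37 -> -7
Changed element was NOT the old min.
  New min = min(old_min, new_val) = min(-16, -7) = -16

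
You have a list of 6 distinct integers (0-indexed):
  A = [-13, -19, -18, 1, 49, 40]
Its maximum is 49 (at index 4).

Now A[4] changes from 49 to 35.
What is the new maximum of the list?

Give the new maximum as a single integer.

Old max = 49 (at index 4)
Change: A[4] 49 -> 35
Changed element WAS the max -> may need rescan.
  Max of remaining elements: 40
  New max = max(35, 40) = 40

Answer: 40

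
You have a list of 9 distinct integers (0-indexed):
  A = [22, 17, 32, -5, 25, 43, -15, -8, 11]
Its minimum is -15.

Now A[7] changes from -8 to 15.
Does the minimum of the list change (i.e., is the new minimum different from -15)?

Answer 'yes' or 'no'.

Old min = -15
Change: A[7] -8 -> 15
Changed element was NOT the min; min changes only if 15 < -15.
New min = -15; changed? no

Answer: no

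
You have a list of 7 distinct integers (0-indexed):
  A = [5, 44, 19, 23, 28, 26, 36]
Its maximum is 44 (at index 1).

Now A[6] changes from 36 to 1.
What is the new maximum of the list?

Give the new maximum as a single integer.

Answer: 44

Derivation:
Old max = 44 (at index 1)
Change: A[6] 36 -> 1
Changed element was NOT the old max.
  New max = max(old_max, new_val) = max(44, 1) = 44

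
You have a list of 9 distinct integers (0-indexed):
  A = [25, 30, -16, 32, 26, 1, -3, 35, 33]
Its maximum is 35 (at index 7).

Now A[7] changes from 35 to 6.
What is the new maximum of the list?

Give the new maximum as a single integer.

Answer: 33

Derivation:
Old max = 35 (at index 7)
Change: A[7] 35 -> 6
Changed element WAS the max -> may need rescan.
  Max of remaining elements: 33
  New max = max(6, 33) = 33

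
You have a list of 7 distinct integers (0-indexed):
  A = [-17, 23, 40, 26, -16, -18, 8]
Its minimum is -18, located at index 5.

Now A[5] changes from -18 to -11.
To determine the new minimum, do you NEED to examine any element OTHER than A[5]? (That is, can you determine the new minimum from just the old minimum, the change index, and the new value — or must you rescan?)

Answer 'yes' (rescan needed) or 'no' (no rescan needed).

Old min = -18 at index 5
Change at index 5: -18 -> -11
Index 5 WAS the min and new value -11 > old min -18. Must rescan other elements to find the new min.
Needs rescan: yes

Answer: yes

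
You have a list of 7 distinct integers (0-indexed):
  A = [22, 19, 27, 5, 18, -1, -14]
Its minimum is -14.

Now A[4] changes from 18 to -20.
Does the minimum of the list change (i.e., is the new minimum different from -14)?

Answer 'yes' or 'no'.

Old min = -14
Change: A[4] 18 -> -20
Changed element was NOT the min; min changes only if -20 < -14.
New min = -20; changed? yes

Answer: yes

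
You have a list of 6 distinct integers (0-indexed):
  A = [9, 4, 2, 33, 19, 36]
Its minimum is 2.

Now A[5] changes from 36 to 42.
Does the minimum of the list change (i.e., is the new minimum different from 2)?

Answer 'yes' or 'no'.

Answer: no

Derivation:
Old min = 2
Change: A[5] 36 -> 42
Changed element was NOT the min; min changes only if 42 < 2.
New min = 2; changed? no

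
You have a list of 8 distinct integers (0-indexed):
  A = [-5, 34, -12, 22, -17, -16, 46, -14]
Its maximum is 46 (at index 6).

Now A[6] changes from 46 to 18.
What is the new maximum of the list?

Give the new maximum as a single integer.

Old max = 46 (at index 6)
Change: A[6] 46 -> 18
Changed element WAS the max -> may need rescan.
  Max of remaining elements: 34
  New max = max(18, 34) = 34

Answer: 34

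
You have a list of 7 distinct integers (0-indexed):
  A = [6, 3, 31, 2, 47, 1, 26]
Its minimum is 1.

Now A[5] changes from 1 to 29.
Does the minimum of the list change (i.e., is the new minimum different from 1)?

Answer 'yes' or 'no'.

Answer: yes

Derivation:
Old min = 1
Change: A[5] 1 -> 29
Changed element was the min; new min must be rechecked.
New min = 2; changed? yes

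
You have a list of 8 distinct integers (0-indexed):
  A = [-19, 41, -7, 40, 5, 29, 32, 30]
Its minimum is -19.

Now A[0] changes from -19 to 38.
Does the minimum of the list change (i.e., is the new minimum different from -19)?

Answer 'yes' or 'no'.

Answer: yes

Derivation:
Old min = -19
Change: A[0] -19 -> 38
Changed element was the min; new min must be rechecked.
New min = -7; changed? yes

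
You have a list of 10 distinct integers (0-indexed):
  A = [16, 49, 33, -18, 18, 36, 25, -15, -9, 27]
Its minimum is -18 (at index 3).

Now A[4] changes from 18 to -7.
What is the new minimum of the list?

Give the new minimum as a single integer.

Answer: -18

Derivation:
Old min = -18 (at index 3)
Change: A[4] 18 -> -7
Changed element was NOT the old min.
  New min = min(old_min, new_val) = min(-18, -7) = -18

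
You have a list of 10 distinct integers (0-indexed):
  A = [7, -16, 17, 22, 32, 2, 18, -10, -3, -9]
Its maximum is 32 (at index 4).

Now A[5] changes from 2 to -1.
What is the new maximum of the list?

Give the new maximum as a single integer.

Old max = 32 (at index 4)
Change: A[5] 2 -> -1
Changed element was NOT the old max.
  New max = max(old_max, new_val) = max(32, -1) = 32

Answer: 32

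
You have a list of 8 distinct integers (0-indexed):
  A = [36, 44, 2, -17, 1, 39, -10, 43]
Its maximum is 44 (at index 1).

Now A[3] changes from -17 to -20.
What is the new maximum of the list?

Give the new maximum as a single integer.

Answer: 44

Derivation:
Old max = 44 (at index 1)
Change: A[3] -17 -> -20
Changed element was NOT the old max.
  New max = max(old_max, new_val) = max(44, -20) = 44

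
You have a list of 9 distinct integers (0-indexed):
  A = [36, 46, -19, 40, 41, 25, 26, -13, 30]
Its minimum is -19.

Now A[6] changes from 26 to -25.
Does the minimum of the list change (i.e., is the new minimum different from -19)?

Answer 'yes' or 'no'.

Answer: yes

Derivation:
Old min = -19
Change: A[6] 26 -> -25
Changed element was NOT the min; min changes only if -25 < -19.
New min = -25; changed? yes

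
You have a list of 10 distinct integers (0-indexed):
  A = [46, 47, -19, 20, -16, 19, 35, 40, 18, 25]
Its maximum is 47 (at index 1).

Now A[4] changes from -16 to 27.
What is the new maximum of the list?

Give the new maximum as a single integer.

Answer: 47

Derivation:
Old max = 47 (at index 1)
Change: A[4] -16 -> 27
Changed element was NOT the old max.
  New max = max(old_max, new_val) = max(47, 27) = 47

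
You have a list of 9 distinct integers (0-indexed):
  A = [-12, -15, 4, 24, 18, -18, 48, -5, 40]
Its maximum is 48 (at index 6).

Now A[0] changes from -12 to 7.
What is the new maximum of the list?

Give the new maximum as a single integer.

Answer: 48

Derivation:
Old max = 48 (at index 6)
Change: A[0] -12 -> 7
Changed element was NOT the old max.
  New max = max(old_max, new_val) = max(48, 7) = 48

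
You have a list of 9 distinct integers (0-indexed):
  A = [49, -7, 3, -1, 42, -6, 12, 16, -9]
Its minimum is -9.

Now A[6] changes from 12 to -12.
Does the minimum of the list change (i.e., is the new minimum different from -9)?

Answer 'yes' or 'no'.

Answer: yes

Derivation:
Old min = -9
Change: A[6] 12 -> -12
Changed element was NOT the min; min changes only if -12 < -9.
New min = -12; changed? yes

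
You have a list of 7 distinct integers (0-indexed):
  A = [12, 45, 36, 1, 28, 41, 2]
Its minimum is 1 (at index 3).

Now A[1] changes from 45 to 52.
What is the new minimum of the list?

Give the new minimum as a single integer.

Old min = 1 (at index 3)
Change: A[1] 45 -> 52
Changed element was NOT the old min.
  New min = min(old_min, new_val) = min(1, 52) = 1

Answer: 1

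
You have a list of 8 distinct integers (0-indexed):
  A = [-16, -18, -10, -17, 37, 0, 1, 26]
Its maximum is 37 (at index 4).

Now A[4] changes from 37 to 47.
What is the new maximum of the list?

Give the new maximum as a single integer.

Old max = 37 (at index 4)
Change: A[4] 37 -> 47
Changed element WAS the max -> may need rescan.
  Max of remaining elements: 26
  New max = max(47, 26) = 47

Answer: 47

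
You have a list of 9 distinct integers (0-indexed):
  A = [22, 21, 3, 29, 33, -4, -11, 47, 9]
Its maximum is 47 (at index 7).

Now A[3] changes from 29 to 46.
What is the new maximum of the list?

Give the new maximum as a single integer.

Answer: 47

Derivation:
Old max = 47 (at index 7)
Change: A[3] 29 -> 46
Changed element was NOT the old max.
  New max = max(old_max, new_val) = max(47, 46) = 47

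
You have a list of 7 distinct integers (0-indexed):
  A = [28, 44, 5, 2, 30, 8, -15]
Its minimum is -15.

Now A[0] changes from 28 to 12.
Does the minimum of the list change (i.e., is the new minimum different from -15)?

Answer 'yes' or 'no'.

Answer: no

Derivation:
Old min = -15
Change: A[0] 28 -> 12
Changed element was NOT the min; min changes only if 12 < -15.
New min = -15; changed? no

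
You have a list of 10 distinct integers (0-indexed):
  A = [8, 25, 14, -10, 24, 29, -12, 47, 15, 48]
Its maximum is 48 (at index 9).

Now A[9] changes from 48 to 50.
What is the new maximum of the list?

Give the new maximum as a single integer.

Old max = 48 (at index 9)
Change: A[9] 48 -> 50
Changed element WAS the max -> may need rescan.
  Max of remaining elements: 47
  New max = max(50, 47) = 50

Answer: 50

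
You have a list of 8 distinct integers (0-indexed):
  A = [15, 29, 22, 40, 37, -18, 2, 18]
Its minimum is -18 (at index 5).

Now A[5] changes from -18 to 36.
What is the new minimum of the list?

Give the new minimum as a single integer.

Old min = -18 (at index 5)
Change: A[5] -18 -> 36
Changed element WAS the min. Need to check: is 36 still <= all others?
  Min of remaining elements: 2
  New min = min(36, 2) = 2

Answer: 2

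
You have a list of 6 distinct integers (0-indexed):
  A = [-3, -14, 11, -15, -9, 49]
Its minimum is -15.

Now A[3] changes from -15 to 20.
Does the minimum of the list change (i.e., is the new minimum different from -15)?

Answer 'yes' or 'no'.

Old min = -15
Change: A[3] -15 -> 20
Changed element was the min; new min must be rechecked.
New min = -14; changed? yes

Answer: yes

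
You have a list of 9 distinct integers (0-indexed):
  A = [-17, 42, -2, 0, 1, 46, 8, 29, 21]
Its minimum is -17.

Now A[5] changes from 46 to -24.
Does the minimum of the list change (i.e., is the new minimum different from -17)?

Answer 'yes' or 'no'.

Old min = -17
Change: A[5] 46 -> -24
Changed element was NOT the min; min changes only if -24 < -17.
New min = -24; changed? yes

Answer: yes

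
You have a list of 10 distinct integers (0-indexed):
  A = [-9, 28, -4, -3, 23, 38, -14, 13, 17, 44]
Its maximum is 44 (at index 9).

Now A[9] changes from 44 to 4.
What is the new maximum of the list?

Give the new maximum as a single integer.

Answer: 38

Derivation:
Old max = 44 (at index 9)
Change: A[9] 44 -> 4
Changed element WAS the max -> may need rescan.
  Max of remaining elements: 38
  New max = max(4, 38) = 38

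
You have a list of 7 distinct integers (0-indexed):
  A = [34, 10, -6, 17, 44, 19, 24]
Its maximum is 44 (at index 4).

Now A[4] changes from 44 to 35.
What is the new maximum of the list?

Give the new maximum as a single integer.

Answer: 35

Derivation:
Old max = 44 (at index 4)
Change: A[4] 44 -> 35
Changed element WAS the max -> may need rescan.
  Max of remaining elements: 34
  New max = max(35, 34) = 35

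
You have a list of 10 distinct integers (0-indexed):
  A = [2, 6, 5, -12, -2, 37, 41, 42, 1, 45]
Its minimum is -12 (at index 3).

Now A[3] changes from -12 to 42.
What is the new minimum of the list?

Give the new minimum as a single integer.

Answer: -2

Derivation:
Old min = -12 (at index 3)
Change: A[3] -12 -> 42
Changed element WAS the min. Need to check: is 42 still <= all others?
  Min of remaining elements: -2
  New min = min(42, -2) = -2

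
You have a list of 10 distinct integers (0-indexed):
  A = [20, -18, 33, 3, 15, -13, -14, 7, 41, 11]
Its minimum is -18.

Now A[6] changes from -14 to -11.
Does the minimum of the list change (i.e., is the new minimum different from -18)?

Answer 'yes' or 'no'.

Old min = -18
Change: A[6] -14 -> -11
Changed element was NOT the min; min changes only if -11 < -18.
New min = -18; changed? no

Answer: no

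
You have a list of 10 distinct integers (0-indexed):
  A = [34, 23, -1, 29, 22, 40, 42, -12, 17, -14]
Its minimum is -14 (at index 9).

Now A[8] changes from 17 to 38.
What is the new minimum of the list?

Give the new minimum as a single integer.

Answer: -14

Derivation:
Old min = -14 (at index 9)
Change: A[8] 17 -> 38
Changed element was NOT the old min.
  New min = min(old_min, new_val) = min(-14, 38) = -14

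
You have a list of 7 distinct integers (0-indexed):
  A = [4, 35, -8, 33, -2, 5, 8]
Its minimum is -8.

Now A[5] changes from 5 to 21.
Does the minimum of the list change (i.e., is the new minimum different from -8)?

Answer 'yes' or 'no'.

Answer: no

Derivation:
Old min = -8
Change: A[5] 5 -> 21
Changed element was NOT the min; min changes only if 21 < -8.
New min = -8; changed? no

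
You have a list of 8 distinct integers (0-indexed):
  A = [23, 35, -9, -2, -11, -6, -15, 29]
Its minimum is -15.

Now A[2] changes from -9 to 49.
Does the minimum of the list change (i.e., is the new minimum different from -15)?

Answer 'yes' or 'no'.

Old min = -15
Change: A[2] -9 -> 49
Changed element was NOT the min; min changes only if 49 < -15.
New min = -15; changed? no

Answer: no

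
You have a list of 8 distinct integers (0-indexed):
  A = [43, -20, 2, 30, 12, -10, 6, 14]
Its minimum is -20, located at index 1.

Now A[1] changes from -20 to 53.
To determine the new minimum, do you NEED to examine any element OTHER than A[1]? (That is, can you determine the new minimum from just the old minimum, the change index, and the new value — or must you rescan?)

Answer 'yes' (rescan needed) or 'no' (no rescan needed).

Answer: yes

Derivation:
Old min = -20 at index 1
Change at index 1: -20 -> 53
Index 1 WAS the min and new value 53 > old min -20. Must rescan other elements to find the new min.
Needs rescan: yes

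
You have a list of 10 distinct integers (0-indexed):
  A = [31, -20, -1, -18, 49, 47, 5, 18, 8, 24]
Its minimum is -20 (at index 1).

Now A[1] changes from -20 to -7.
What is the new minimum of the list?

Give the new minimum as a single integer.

Answer: -18

Derivation:
Old min = -20 (at index 1)
Change: A[1] -20 -> -7
Changed element WAS the min. Need to check: is -7 still <= all others?
  Min of remaining elements: -18
  New min = min(-7, -18) = -18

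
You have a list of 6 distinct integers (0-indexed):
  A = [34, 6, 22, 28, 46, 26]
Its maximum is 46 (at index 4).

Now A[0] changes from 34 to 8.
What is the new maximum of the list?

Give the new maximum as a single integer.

Answer: 46

Derivation:
Old max = 46 (at index 4)
Change: A[0] 34 -> 8
Changed element was NOT the old max.
  New max = max(old_max, new_val) = max(46, 8) = 46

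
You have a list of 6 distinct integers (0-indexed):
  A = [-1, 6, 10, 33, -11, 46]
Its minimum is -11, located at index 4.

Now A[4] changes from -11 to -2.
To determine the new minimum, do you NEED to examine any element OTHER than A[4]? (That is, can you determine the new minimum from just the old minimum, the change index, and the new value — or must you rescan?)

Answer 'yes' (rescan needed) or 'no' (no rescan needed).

Answer: yes

Derivation:
Old min = -11 at index 4
Change at index 4: -11 -> -2
Index 4 WAS the min and new value -2 > old min -11. Must rescan other elements to find the new min.
Needs rescan: yes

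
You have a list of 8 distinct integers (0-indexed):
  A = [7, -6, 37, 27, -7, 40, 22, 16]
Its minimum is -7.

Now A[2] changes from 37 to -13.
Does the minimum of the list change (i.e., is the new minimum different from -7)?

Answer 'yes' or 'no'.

Answer: yes

Derivation:
Old min = -7
Change: A[2] 37 -> -13
Changed element was NOT the min; min changes only if -13 < -7.
New min = -13; changed? yes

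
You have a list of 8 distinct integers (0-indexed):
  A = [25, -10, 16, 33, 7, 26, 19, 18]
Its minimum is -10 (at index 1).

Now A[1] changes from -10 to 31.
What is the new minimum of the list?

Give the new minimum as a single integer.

Answer: 7

Derivation:
Old min = -10 (at index 1)
Change: A[1] -10 -> 31
Changed element WAS the min. Need to check: is 31 still <= all others?
  Min of remaining elements: 7
  New min = min(31, 7) = 7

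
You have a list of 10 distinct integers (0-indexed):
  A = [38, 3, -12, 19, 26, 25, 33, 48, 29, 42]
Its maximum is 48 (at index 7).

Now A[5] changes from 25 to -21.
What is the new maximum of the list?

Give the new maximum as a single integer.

Answer: 48

Derivation:
Old max = 48 (at index 7)
Change: A[5] 25 -> -21
Changed element was NOT the old max.
  New max = max(old_max, new_val) = max(48, -21) = 48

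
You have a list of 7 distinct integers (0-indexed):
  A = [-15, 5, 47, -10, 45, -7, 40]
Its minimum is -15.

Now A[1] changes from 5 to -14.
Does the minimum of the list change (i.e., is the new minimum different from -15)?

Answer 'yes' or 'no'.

Old min = -15
Change: A[1] 5 -> -14
Changed element was NOT the min; min changes only if -14 < -15.
New min = -15; changed? no

Answer: no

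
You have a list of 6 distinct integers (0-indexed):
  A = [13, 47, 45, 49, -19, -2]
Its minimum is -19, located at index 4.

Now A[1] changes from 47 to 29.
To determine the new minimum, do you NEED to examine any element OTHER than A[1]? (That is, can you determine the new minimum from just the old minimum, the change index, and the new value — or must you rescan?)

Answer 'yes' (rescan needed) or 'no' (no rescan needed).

Answer: no

Derivation:
Old min = -19 at index 4
Change at index 1: 47 -> 29
Index 1 was NOT the min. New min = min(-19, 29). No rescan of other elements needed.
Needs rescan: no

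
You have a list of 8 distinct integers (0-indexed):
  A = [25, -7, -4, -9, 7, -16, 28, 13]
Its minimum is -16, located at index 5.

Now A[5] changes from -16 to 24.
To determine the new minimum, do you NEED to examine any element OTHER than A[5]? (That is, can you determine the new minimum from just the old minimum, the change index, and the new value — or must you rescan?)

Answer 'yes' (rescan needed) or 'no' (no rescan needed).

Answer: yes

Derivation:
Old min = -16 at index 5
Change at index 5: -16 -> 24
Index 5 WAS the min and new value 24 > old min -16. Must rescan other elements to find the new min.
Needs rescan: yes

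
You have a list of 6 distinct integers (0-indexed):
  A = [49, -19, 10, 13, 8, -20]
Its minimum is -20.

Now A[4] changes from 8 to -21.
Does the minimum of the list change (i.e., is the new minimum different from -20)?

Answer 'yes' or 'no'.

Old min = -20
Change: A[4] 8 -> -21
Changed element was NOT the min; min changes only if -21 < -20.
New min = -21; changed? yes

Answer: yes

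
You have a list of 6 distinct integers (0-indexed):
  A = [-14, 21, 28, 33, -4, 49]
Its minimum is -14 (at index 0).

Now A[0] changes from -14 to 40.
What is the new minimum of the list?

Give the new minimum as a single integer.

Answer: -4

Derivation:
Old min = -14 (at index 0)
Change: A[0] -14 -> 40
Changed element WAS the min. Need to check: is 40 still <= all others?
  Min of remaining elements: -4
  New min = min(40, -4) = -4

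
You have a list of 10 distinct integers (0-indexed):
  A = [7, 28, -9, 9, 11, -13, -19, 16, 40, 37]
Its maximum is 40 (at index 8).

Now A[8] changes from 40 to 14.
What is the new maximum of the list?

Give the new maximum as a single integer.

Answer: 37

Derivation:
Old max = 40 (at index 8)
Change: A[8] 40 -> 14
Changed element WAS the max -> may need rescan.
  Max of remaining elements: 37
  New max = max(14, 37) = 37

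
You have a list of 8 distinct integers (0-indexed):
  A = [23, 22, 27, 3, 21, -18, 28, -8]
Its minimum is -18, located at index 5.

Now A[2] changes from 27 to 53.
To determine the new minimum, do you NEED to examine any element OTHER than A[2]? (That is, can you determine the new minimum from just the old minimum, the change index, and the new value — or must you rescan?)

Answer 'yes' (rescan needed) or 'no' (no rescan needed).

Answer: no

Derivation:
Old min = -18 at index 5
Change at index 2: 27 -> 53
Index 2 was NOT the min. New min = min(-18, 53). No rescan of other elements needed.
Needs rescan: no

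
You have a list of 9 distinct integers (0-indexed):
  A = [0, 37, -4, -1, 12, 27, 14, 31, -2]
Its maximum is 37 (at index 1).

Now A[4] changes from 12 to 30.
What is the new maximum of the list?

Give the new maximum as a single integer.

Old max = 37 (at index 1)
Change: A[4] 12 -> 30
Changed element was NOT the old max.
  New max = max(old_max, new_val) = max(37, 30) = 37

Answer: 37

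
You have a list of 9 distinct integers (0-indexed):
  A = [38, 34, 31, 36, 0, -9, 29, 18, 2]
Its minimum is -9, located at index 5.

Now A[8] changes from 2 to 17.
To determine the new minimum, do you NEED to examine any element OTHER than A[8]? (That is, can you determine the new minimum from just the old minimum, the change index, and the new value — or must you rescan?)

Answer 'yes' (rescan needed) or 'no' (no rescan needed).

Old min = -9 at index 5
Change at index 8: 2 -> 17
Index 8 was NOT the min. New min = min(-9, 17). No rescan of other elements needed.
Needs rescan: no

Answer: no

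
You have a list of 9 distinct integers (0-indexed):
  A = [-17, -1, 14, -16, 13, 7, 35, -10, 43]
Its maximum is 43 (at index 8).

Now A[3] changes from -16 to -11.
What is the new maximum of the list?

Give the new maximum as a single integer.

Answer: 43

Derivation:
Old max = 43 (at index 8)
Change: A[3] -16 -> -11
Changed element was NOT the old max.
  New max = max(old_max, new_val) = max(43, -11) = 43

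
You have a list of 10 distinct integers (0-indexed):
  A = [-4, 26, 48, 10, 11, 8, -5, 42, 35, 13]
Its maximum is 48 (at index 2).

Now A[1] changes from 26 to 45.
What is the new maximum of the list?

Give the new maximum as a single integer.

Answer: 48

Derivation:
Old max = 48 (at index 2)
Change: A[1] 26 -> 45
Changed element was NOT the old max.
  New max = max(old_max, new_val) = max(48, 45) = 48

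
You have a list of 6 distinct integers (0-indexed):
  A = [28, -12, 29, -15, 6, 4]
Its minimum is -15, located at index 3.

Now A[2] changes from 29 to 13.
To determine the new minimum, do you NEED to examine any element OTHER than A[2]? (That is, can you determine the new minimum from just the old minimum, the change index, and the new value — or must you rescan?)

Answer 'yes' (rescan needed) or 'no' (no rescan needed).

Old min = -15 at index 3
Change at index 2: 29 -> 13
Index 2 was NOT the min. New min = min(-15, 13). No rescan of other elements needed.
Needs rescan: no

Answer: no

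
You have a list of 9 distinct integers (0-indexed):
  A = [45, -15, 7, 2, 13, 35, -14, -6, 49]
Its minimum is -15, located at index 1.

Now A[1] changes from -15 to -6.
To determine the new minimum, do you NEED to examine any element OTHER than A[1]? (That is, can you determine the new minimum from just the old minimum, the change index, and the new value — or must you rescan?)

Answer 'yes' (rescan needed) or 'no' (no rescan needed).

Answer: yes

Derivation:
Old min = -15 at index 1
Change at index 1: -15 -> -6
Index 1 WAS the min and new value -6 > old min -15. Must rescan other elements to find the new min.
Needs rescan: yes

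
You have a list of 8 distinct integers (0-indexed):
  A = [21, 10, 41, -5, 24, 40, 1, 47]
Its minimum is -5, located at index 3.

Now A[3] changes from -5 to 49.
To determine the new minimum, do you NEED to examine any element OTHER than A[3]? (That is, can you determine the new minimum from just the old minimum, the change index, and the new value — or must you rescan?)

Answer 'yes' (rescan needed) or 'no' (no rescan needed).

Old min = -5 at index 3
Change at index 3: -5 -> 49
Index 3 WAS the min and new value 49 > old min -5. Must rescan other elements to find the new min.
Needs rescan: yes

Answer: yes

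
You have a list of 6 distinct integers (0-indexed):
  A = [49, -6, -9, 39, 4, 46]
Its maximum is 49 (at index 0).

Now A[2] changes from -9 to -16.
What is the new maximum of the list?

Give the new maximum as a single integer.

Old max = 49 (at index 0)
Change: A[2] -9 -> -16
Changed element was NOT the old max.
  New max = max(old_max, new_val) = max(49, -16) = 49

Answer: 49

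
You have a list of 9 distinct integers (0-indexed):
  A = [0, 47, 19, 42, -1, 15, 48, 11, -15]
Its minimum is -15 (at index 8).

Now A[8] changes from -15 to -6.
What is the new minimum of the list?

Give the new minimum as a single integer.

Old min = -15 (at index 8)
Change: A[8] -15 -> -6
Changed element WAS the min. Need to check: is -6 still <= all others?
  Min of remaining elements: -1
  New min = min(-6, -1) = -6

Answer: -6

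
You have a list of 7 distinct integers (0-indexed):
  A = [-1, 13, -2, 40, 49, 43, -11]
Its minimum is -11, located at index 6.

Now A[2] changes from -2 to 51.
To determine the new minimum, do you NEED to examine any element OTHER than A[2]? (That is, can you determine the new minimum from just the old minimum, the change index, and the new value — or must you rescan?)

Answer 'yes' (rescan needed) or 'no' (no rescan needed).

Answer: no

Derivation:
Old min = -11 at index 6
Change at index 2: -2 -> 51
Index 2 was NOT the min. New min = min(-11, 51). No rescan of other elements needed.
Needs rescan: no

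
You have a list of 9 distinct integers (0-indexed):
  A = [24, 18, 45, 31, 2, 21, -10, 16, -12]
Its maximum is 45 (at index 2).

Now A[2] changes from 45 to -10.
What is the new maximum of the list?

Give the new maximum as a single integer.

Old max = 45 (at index 2)
Change: A[2] 45 -> -10
Changed element WAS the max -> may need rescan.
  Max of remaining elements: 31
  New max = max(-10, 31) = 31

Answer: 31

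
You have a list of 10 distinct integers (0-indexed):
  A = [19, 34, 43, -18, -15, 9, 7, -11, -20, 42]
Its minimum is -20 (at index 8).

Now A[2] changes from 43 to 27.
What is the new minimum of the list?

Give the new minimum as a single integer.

Answer: -20

Derivation:
Old min = -20 (at index 8)
Change: A[2] 43 -> 27
Changed element was NOT the old min.
  New min = min(old_min, new_val) = min(-20, 27) = -20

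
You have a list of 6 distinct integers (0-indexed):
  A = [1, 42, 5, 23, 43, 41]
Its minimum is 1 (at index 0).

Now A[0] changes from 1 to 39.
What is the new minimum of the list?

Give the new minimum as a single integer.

Answer: 5

Derivation:
Old min = 1 (at index 0)
Change: A[0] 1 -> 39
Changed element WAS the min. Need to check: is 39 still <= all others?
  Min of remaining elements: 5
  New min = min(39, 5) = 5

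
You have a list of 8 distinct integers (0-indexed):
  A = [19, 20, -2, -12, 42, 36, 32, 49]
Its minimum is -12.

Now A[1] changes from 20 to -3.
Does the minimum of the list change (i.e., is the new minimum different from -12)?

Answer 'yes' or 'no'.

Answer: no

Derivation:
Old min = -12
Change: A[1] 20 -> -3
Changed element was NOT the min; min changes only if -3 < -12.
New min = -12; changed? no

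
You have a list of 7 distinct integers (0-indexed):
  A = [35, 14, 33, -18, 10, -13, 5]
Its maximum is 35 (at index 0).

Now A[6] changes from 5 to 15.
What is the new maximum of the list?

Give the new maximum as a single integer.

Answer: 35

Derivation:
Old max = 35 (at index 0)
Change: A[6] 5 -> 15
Changed element was NOT the old max.
  New max = max(old_max, new_val) = max(35, 15) = 35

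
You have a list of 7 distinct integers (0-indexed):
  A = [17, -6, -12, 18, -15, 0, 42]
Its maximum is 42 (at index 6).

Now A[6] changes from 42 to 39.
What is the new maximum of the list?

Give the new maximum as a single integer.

Old max = 42 (at index 6)
Change: A[6] 42 -> 39
Changed element WAS the max -> may need rescan.
  Max of remaining elements: 18
  New max = max(39, 18) = 39

Answer: 39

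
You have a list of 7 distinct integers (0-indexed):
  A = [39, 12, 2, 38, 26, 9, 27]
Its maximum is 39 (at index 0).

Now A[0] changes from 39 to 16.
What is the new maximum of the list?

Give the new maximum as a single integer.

Answer: 38

Derivation:
Old max = 39 (at index 0)
Change: A[0] 39 -> 16
Changed element WAS the max -> may need rescan.
  Max of remaining elements: 38
  New max = max(16, 38) = 38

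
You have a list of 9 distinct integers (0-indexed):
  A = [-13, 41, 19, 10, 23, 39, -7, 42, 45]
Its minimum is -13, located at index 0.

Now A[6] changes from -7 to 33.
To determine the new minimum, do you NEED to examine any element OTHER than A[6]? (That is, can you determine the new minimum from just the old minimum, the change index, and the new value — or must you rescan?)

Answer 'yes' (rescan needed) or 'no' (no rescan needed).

Answer: no

Derivation:
Old min = -13 at index 0
Change at index 6: -7 -> 33
Index 6 was NOT the min. New min = min(-13, 33). No rescan of other elements needed.
Needs rescan: no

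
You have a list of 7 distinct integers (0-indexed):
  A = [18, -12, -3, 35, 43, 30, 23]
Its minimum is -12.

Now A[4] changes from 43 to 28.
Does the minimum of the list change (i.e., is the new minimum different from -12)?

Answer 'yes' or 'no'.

Answer: no

Derivation:
Old min = -12
Change: A[4] 43 -> 28
Changed element was NOT the min; min changes only if 28 < -12.
New min = -12; changed? no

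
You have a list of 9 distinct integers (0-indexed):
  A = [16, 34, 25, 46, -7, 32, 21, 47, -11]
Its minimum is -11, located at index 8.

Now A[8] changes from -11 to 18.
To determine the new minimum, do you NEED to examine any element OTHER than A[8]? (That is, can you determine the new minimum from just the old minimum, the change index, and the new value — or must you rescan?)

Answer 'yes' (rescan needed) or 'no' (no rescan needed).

Old min = -11 at index 8
Change at index 8: -11 -> 18
Index 8 WAS the min and new value 18 > old min -11. Must rescan other elements to find the new min.
Needs rescan: yes

Answer: yes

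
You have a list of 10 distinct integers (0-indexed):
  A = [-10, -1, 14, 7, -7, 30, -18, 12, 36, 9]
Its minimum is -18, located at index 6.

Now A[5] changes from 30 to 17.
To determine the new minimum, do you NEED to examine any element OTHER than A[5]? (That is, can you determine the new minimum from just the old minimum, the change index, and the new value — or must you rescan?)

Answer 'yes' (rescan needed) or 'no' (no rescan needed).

Old min = -18 at index 6
Change at index 5: 30 -> 17
Index 5 was NOT the min. New min = min(-18, 17). No rescan of other elements needed.
Needs rescan: no

Answer: no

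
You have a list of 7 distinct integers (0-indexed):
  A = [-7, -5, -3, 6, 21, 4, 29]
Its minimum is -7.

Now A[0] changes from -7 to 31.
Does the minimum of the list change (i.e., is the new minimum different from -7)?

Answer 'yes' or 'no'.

Old min = -7
Change: A[0] -7 -> 31
Changed element was the min; new min must be rechecked.
New min = -5; changed? yes

Answer: yes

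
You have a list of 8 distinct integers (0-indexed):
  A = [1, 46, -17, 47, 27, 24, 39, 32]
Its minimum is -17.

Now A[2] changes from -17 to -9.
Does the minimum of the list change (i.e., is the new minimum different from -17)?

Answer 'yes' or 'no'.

Old min = -17
Change: A[2] -17 -> -9
Changed element was the min; new min must be rechecked.
New min = -9; changed? yes

Answer: yes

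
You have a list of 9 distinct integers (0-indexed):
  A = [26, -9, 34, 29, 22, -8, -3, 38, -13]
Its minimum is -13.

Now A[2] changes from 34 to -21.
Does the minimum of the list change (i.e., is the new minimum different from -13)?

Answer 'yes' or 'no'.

Old min = -13
Change: A[2] 34 -> -21
Changed element was NOT the min; min changes only if -21 < -13.
New min = -21; changed? yes

Answer: yes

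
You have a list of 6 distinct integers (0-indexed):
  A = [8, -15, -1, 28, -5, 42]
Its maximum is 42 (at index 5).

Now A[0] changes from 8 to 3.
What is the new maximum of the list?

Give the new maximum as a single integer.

Answer: 42

Derivation:
Old max = 42 (at index 5)
Change: A[0] 8 -> 3
Changed element was NOT the old max.
  New max = max(old_max, new_val) = max(42, 3) = 42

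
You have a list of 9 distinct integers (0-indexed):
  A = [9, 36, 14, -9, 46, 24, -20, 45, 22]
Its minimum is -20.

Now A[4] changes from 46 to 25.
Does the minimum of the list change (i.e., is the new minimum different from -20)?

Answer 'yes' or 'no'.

Old min = -20
Change: A[4] 46 -> 25
Changed element was NOT the min; min changes only if 25 < -20.
New min = -20; changed? no

Answer: no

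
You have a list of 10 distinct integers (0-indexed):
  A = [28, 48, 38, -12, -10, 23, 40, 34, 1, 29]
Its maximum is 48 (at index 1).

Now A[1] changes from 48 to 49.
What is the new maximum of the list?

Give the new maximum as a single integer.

Answer: 49

Derivation:
Old max = 48 (at index 1)
Change: A[1] 48 -> 49
Changed element WAS the max -> may need rescan.
  Max of remaining elements: 40
  New max = max(49, 40) = 49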